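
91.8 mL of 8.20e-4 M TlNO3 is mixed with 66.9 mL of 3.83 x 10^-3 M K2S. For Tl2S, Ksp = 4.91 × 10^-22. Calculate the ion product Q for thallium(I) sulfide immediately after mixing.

Total volume = 91.8 + 66.9 = 158.7 mL.
[Tl^+] = 8.20 x 10^-4 × (91.8/158.7) = 4.743 x 10^-4 M
[S^2-] = 3.83 × 10^-3 × (66.9/158.7) = 1.615 x 10^-3 M
Tl2S(s) ⇌ 2 Tl^+(aq) + S^2-(aq), so Q = [Tl^+]^2[S^2-]
Q = (4.743 × 10^-4)^2(1.615 × 10^-3) = 3.63 x 10^-10
Q > Ksp, so Tl2S will precipitate.

3.63 × 10^-10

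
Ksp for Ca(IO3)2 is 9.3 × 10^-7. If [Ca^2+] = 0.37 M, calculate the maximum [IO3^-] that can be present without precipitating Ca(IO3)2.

Ca(IO3)2(s) ⇌ Ca^2+ + 2 IO3^-
Ksp = [Ca^2+][IO3^-]^2
Precipitation begins when Q = Ksp. With [Ca^2+] = 0.37 M:
9.3 × 10^-7 = (0.37) × [IO3^-]^2
[IO3^-] = (9.3 × 10^-7 / 3.7 x 10^-1)^(1/2) = 1.6 × 10^-3 M

[IO3^-] = 1.6 × 10^-3 M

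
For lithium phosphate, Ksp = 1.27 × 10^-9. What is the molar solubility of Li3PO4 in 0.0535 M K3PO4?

s ≈ 9.58 × 10^-4 M

Li3PO4(s) ⇌ 3 Li^+(aq) + PO4^3-(aq)
Ksp = [Li^+]^3[PO4^3-]
Let s be the molar solubility in this solution. [Li^+] = 3s, [PO4^3-] = 0.0535 + s ≈ 0.0535 (since PO4^3- from K3PO4 dominates).
Ksp ≈ (3s)^3 × 0.0535
s = 9.58 × 10^-4 M
Check: s = 9.6 x 10^-4 ≪ 0.0535, so the approximation is valid.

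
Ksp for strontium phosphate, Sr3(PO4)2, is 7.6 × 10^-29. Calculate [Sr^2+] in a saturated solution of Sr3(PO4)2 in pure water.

[Sr^2+] ≈ 2.8 × 10^-6 M

Sr3(PO4)2(s) ⇌ 3 Sr^2+ + 2 PO4^3-
Ksp = [Sr^2+]^3[PO4^3-]^2
For each mole of Sr3(PO4)2 that dissolves: [Sr^2+] = 3s, [PO4^3-] = 2s.
Substituting: Ksp = (3s)^3(2s)^2 = 108s^5
s = (7.6 × 10^-29 / 108)^(1/5) = 9.32 × 10^-7 M
[Sr^2+] = 3s = 2.8 × 10^-6 M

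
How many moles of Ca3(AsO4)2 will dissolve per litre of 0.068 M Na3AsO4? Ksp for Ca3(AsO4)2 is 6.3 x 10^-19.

s ≈ 1.7 × 10^-6 M

Ca3(AsO4)2(s) ⇌ 3 Ca^2+ + 2 AsO4^3-
Ksp = [Ca^2+]^3[AsO4^3-]^2
Let s be the molar solubility in this solution. [Ca^2+] = 3s, [AsO4^3-] = 0.068 + 2s ≈ 0.068 (since AsO4^3- from Na3AsO4 dominates).
Ksp ≈ (3s)^3 × (0.068)^2
s = 1.7 x 10^-6 M
Check: 2s = 3.4 × 10^-6 ≪ 0.068, so the approximation is valid.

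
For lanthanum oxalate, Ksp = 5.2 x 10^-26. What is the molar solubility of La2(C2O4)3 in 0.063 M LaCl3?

La2(C2O4)3(s) <=> 2 La^3+ + 3 C2O4^2-
Ksp = [La^3+]^2[C2O4^2-]^3
Let s be the molar solubility in this solution. [La^3+] = 0.063 + 2s ≈ 0.063, [C2O4^2-] = 3s (common-ion effect: La^3+ is already 0.063 M).
Ksp ≈ (0.063)^2 × (3s)^3
s = 7.9 × 10^-9 M
Check: 2s = 1.6 x 10^-8 ≪ 0.063, so the approximation is valid.

7.9 × 10^-9 M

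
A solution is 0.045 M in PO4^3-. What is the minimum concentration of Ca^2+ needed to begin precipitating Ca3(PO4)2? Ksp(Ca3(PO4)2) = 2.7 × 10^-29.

[Ca^2+] ≈ 2.4e-9 M

Ca3(PO4)2(s) ⇌ 3 Ca^2+(aq) + 2 PO4^3-(aq)
Ksp = [Ca^2+]^3[PO4^3-]^2
Precipitation begins when Q = Ksp. With [PO4^3-] = 0.045 M:
2.7 × 10^-29 = (0.045)^2 × [Ca^2+]^3
[Ca^2+] = (2.7 × 10^-29 / 2.03 × 10^-3)^(1/3) = 2.4 x 10^-9 M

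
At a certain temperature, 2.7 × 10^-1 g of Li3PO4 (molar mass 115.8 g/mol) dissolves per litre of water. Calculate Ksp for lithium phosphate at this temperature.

Molar solubility s = (2.7 × 10^-1 g/L) / (115.8 g/mol) = 2.33 × 10^-3 M.
Li3PO4(s) ⇌ 3 Li^+ + PO4^3-
With molar solubility s: [Li^+] = 3s, [PO4^3-] = s.
Ksp = [Li^+]^3[PO4^3-]
Ksp = (3s)^3s = 27s^4
With s = 2.33 × 10^-3: Ksp = 8.0 × 10^-10

Ksp = 8.0e-10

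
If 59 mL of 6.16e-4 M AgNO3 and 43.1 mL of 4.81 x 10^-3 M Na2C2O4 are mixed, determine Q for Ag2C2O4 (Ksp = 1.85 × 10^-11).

Q ≈ 2.57 × 10^-10

Total volume = 59 + 43.1 = 102.1 mL.
[Ag^+] = 6.16 × 10^-4 × (59/102.1) = 3.560 × 10^-4 M
[C2O4^2-] = 4.81 x 10^-3 × (43.1/102.1) = 2.030 x 10^-3 M
Ag2C2O4(s) ⇌ 2 Ag^+ + C2O4^2-, so Q = [Ag^+]^2[C2O4^2-]
Q = (3.560 × 10^-4)^2(2.030 × 10^-3) = 2.57 × 10^-10
Q > Ksp, so Ag2C2O4 will precipitate.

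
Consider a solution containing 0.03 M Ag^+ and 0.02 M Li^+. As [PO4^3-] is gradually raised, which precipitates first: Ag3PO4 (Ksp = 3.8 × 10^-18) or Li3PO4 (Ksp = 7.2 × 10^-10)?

Each salt begins to precipitate when Q = Ksp, i.e. when [PO4^3-] reaches its threshold.
For Ag3PO4: 3.8 × 10^-18 = (0.03)^3 × [PO4^3-]  ⇒  [PO4^3-] = 1.4 x 10^-13 M.
For Li3PO4: 7.2 × 10^-10 = (0.02)^3 × [PO4^3-]  ⇒  [PO4^3-] = 9.0 × 10^-5 M.
The salt with the lower threshold [PO4^3-] precipitates first: Ag3PO4.

Ag3PO4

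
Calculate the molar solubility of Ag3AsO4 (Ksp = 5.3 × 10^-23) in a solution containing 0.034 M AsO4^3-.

Ag3AsO4(s) ⇌ 3 Ag^+(aq) + AsO4^3-(aq)
Ksp = [Ag^+]^3[AsO4^3-]
If s mol/L dissolves here, [Ag^+] = 3s, [AsO4^3-] = 0.034 + s ≈ 0.034 (common-ion effect: AsO4^3- is already 0.034 M).
Ksp ≈ (3s)^3 × 0.034
s = 3.9 × 10^-8 M
Check: s = 3.9 × 10^-8 ≪ 0.034, so the approximation is valid.

s = 3.9 × 10^-8 M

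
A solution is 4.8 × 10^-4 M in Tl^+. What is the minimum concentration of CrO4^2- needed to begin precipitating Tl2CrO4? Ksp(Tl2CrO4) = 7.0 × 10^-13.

Tl2CrO4(s) <=> 2 Tl^+ + CrO4^2-
Ksp = [Tl^+]^2[CrO4^2-]
Precipitation begins when Q = Ksp. With [Tl^+] = 4.8 × 10^-4 M:
7.0 × 10^-13 = (4.8 × 10^-4)^2 × [CrO4^2-]
[CrO4^2-] = (7.0 × 10^-13 / 2.30 x 10^-7) = 3.0 x 10^-6 M

[CrO4^2-] = 3.0 x 10^-6 M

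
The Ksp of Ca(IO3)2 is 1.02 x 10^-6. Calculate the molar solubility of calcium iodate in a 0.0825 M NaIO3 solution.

Ca(IO3)2(s) ⇌ Ca^2+(aq) + 2 IO3^-(aq)
Ksp = [Ca^2+][IO3^-]^2
If s mol/L dissolves here, [Ca^2+] = s, [IO3^-] = 0.0825 + 2s ≈ 0.0825 (common-ion effect: IO3^- is already 0.0825 M).
Ksp ≈ s × (0.0825)^2
s = 1.50 × 10^-4 M
Check: 2s = 3.0 × 10^-4 ≪ 0.0825, so the approximation is valid.

s ≈ 1.50 x 10^-4 M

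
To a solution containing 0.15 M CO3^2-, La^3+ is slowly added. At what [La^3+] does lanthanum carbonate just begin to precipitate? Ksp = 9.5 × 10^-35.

1.7 × 10^-16 M

La2(CO3)3(s) ⇌ 2 La^3+(aq) + 3 CO3^2-(aq)
Ksp = [La^3+]^2[CO3^2-]^3
Precipitation begins when Q = Ksp. With [CO3^2-] = 0.15 M:
9.5 × 10^-35 = (0.15)^3 × [La^3+]^2
[La^3+] = (9.5 × 10^-35 / 3.38 x 10^-3)^(1/2) = 1.7 × 10^-16 M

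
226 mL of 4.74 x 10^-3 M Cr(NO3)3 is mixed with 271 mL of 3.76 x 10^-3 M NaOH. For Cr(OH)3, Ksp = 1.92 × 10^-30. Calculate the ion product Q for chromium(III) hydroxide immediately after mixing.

Q ≈ 1.86e-11

Total volume = 226 + 271 = 497 mL.
[Cr^3+] = 4.74 x 10^-3 × (226/497) = 2.155 × 10^-3 M
[OH^-] = 3.76 × 10^-3 × (271/497) = 2.050 × 10^-3 M
Cr(OH)3(s) ⇌ Cr^3+ + 3 OH^-, so Q = [Cr^3+][OH^-]^3
Q = (2.155 × 10^-3)(2.050 × 10^-3)^3 = 1.86 × 10^-11
Q > Ksp, so Cr(OH)3 will precipitate.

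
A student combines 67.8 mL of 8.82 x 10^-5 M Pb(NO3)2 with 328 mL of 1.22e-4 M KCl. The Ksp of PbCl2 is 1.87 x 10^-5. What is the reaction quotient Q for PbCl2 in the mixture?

Total volume = 67.8 + 328 = 395.8 mL.
[Pb^2+] = 8.82 × 10^-5 × (67.8/395.8) = 1.511 × 10^-5 M
[Cl^-] = 1.22 × 10^-4 × (328/395.8) = 1.011 x 10^-4 M
PbCl2(s) <=> Pb^2+(aq) + 2 Cl^-(aq), so Q = [Pb^2+][Cl^-]^2
Q = (1.511 x 10^-5)(1.011 × 10^-4)^2 = 1.54 × 10^-13
Q < Ksp, so no precipitate of PbCl2 forms.

1.54e-13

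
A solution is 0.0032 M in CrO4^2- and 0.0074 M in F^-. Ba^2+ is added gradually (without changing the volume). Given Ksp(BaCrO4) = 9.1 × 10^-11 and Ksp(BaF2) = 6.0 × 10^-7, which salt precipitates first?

BaCrO4

Precipitation of each salt starts when its ion product equals its Ksp.
For BaCrO4: 9.1 × 10^-11 = 0.0032 × [Ba^2+]  ⇒  [Ba^2+] = 2.8 × 10^-8 M.
For BaF2: 6.0 × 10^-7 = (0.0074)^2 × [Ba^2+]  ⇒  [Ba^2+] = 1.1 × 10^-2 M.
The salt with the lower threshold [Ba^2+] precipitates first: BaCrO4.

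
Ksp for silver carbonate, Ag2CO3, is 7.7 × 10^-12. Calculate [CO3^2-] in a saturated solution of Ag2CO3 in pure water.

[CO3^2-] ≈ 1.2 × 10^-4 M

Ag2CO3(s) ⇌ 2 Ag^+ + CO3^2-
Ksp = [Ag^+]^2[CO3^2-]
For each mole of Ag2CO3 that dissolves: [Ag^+] = 2s, [CO3^2-] = s.
Ksp = (2s)^2s = 4s^3
Solving, s = (7.7 × 10^-12/4)^(1/3) = 1.24 x 10^-4 M
[CO3^2-] = s = 1.2 × 10^-4 M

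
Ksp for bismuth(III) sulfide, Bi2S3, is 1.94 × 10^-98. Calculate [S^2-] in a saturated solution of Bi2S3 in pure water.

Bi2S3(s) ⇌ 2 Bi^3+(aq) + 3 S^2-(aq)
Ksp = [Bi^3+]^2[S^2-]^3
If s mol/L of Bi2S3 dissolves, [Bi^3+] = 2s and [S^2-] = 3s.
So Ksp = (2s)^2 × (3s)^3 = 108s^5
s^5 = 1.94 × 10^-98 / 108, so s = 1.124 × 10^-20 M
[S^2-] = 3s = 3.37 × 10^-20 M

[S^2-] ≈ 3.37e-20 M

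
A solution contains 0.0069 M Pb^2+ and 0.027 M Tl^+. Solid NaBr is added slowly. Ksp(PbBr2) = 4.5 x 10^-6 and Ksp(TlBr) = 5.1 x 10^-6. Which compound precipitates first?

Precipitation of each salt starts when its ion product equals its Ksp.
For PbBr2: 4.5 x 10^-6 = 0.0069 × [Br^-]^2  ⇒  [Br^-] = 2.6 x 10^-2 M.
For TlBr: 5.1 x 10^-6 = 0.027 × [Br^-]  ⇒  [Br^-] = 1.9 × 10^-4 M.
The salt with the lower threshold [Br^-] precipitates first: TlBr.

TlBr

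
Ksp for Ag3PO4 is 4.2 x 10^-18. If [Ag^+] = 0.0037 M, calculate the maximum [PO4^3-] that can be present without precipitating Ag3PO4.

[PO4^3-] = 8.3 × 10^-11 M

Ag3PO4(s) ⇌ 3 Ag^+(aq) + PO4^3-(aq)
Ksp = [Ag^+]^3[PO4^3-]
Precipitation begins when Q = Ksp. With [Ag^+] = 0.0037 M:
4.2 x 10^-18 = (0.0037)^3 × [PO4^3-]
[PO4^3-] = (4.2 x 10^-18 / 5.07 × 10^-8) = 8.3 × 10^-11 M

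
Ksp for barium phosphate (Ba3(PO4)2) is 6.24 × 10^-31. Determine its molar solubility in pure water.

Ba3(PO4)2(s) <=> 3 Ba^2+ + 2 PO4^3-
Ksp = [Ba^2+]^3[PO4^3-]^2
With molar solubility s: [Ba^2+] = 3s, [PO4^3-] = 2s.
Substituting: Ksp = (3s)^3(2s)^2 = 108s^5
s^5 = 6.24 × 10^-31 / 108, so s = 3.57 × 10^-7 M

s ≈ 3.57 × 10^-7 M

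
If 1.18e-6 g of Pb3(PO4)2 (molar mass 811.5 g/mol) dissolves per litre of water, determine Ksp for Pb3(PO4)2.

Molar solubility s = (1.18 × 10^-6 g/L) / (811.5 g/mol) = 1.454 x 10^-9 M.
Pb3(PO4)2(s) ⇌ 3 Pb^2+(aq) + 2 PO4^3-(aq)
Let s = molar solubility. Then [Pb^2+] = 3s and [PO4^3-] = 2s.
Ksp = [Pb^2+]^3[PO4^3-]^2
So Ksp = (3s)^3 × (2s)^2 = 108s^5
With s = 1.454 × 10^-9: Ksp = 7.02 × 10^-43

Ksp = 7.02 x 10^-43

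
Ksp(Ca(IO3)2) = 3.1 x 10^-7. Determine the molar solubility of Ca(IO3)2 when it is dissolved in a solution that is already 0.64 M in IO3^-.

Ca(IO3)2(s) ⇌ Ca^2+(aq) + 2 IO3^-(aq)
Ksp = [Ca^2+][IO3^-]^2
Let s be the molar solubility in this solution. [Ca^2+] = s, [IO3^-] = 0.64 + 2s ≈ 0.64 (since the IO3^- already present dominates).
Ksp ≈ s × (0.64)^2
s = 7.6 × 10^-7 M
Check: 2s = 1.5 x 10^-6 ≪ 0.64, so the approximation is valid.

7.6 × 10^-7 M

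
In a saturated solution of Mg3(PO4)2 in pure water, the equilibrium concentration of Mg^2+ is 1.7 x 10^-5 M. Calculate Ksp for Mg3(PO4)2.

Mg3(PO4)2(s) ⇌ 3 Mg^2+ + 2 PO4^3-
Stoichiometry gives [PO4^3-] = (2/3)[Mg^2+] = 1.13 × 10^-5 M.
Ksp = [Mg^2+]^3[PO4^3-]^2
Ksp = (1.7 × 10^-5)^3 × (1.13 x 10^-5)^2 = 6.3 x 10^-25

Ksp ≈ 6.3e-25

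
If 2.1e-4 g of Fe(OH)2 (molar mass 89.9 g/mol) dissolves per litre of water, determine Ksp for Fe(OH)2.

Ksp ≈ 5.1e-17

Molar solubility s = (2.1 x 10^-4 g/L) / (89.9 g/mol) = 2.34 x 10^-6 M.
Fe(OH)2(s) <=> Fe^2+ + 2 OH^-
If s mol/L of Fe(OH)2 dissolves, [Fe^2+] = s and [OH^-] = 2s.
Ksp = [Fe^2+][OH^-]^2
Substituting: Ksp = s(2s)^2 = 4s^3
With s = 2.34 × 10^-6: Ksp = 5.1 × 10^-17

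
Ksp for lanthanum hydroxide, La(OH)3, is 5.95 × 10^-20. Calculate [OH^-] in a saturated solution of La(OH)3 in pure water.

La(OH)3(s) ⇌ La^3+ + 3 OH^-
Ksp = [La^3+][OH^-]^3
If s mol/L of La(OH)3 dissolves, [La^3+] = s and [OH^-] = 3s.
Substituting: Ksp = s(3s)^3 = 27s^4
s^4 = 5.95 × 10^-20 / 27, so s = 6.852 x 10^-6 M
[OH^-] = 3s = 2.06 × 10^-5 M

[OH^-] = 2.06 × 10^-5 M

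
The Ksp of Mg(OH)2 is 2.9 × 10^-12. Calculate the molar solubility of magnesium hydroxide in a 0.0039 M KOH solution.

Mg(OH)2(s) ⇌ Mg^2+(aq) + 2 OH^-(aq)
Ksp = [Mg^2+][OH^-]^2
Let s = moles of Mg(OH)2 that dissolve per litre. [Mg^2+] = s, [OH^-] = 0.0039 + 2s ≈ 0.0039 (common-ion effect: OH^- is already 0.0039 M).
Ksp ≈ s × (0.0039)^2
s = 1.9 × 10^-7 M
Check: 2s = 3.8 x 10^-7 ≪ 0.0039, so the approximation is valid.

s = 1.9 x 10^-7 M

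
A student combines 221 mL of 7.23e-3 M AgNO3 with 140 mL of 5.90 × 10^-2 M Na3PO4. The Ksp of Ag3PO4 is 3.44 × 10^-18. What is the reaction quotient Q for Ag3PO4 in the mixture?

Total volume = 221 + 140 = 361 mL.
[Ag^+] = 7.23 x 10^-3 × (221/361) = 4.426 x 10^-3 M
[PO4^3-] = 5.90 × 10^-2 × (140/361) = 2.288 × 10^-2 M
Ag3PO4(s) ⇌ 3 Ag^+ + PO4^3-, so Q = [Ag^+]^3[PO4^3-]
Q = (4.426 x 10^-3)^3(2.288 × 10^-2) = 1.98 × 10^-9
Q > Ksp, so Ag3PO4 will precipitate.

Q ≈ 1.98 × 10^-9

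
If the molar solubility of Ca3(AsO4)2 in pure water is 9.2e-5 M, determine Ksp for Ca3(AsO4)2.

Ca3(AsO4)2(s) ⇌ 3 Ca^2+ + 2 AsO4^3-
Let s = molar solubility. Then [Ca^2+] = 3s and [AsO4^3-] = 2s.
Ksp = [Ca^2+]^3[AsO4^3-]^2
Substituting: Ksp = (3s)^3(2s)^2 = 108s^5
Ksp = 108 × (9.2 × 10^-5)^5 = 7.1 × 10^-19

Ksp ≈ 7.1 x 10^-19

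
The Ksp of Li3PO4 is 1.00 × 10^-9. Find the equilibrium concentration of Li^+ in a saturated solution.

Li3PO4(s) <=> 3 Li^+(aq) + PO4^3-(aq)
Ksp = [Li^+]^3[PO4^3-]
Let s = molar solubility. Then [Li^+] = 3s and [PO4^3-] = s.
So Ksp = (3s)^3 × s = 27s^4
Solving, s = (1.00 × 10^-9/27)^(1/4) = 2.467 × 10^-3 M
[Li^+] = 3s = 7.40 × 10^-3 M

7.40 × 10^-3 M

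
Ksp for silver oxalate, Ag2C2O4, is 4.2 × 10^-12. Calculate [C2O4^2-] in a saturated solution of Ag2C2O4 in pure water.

Ag2C2O4(s) ⇌ 2 Ag^+(aq) + C2O4^2-(aq)
Ksp = [Ag^+]^2[C2O4^2-]
Let s = molar solubility. Then [Ag^+] = 2s and [C2O4^2-] = s.
So Ksp = (2s)^2 × s = 4s^3
s^3 = 4.2 × 10^-12 / 4, so s = 1.02 × 10^-4 M
[C2O4^2-] = s = 1.0 × 10^-4 M

[C2O4^2-] ≈ 1.0e-4 M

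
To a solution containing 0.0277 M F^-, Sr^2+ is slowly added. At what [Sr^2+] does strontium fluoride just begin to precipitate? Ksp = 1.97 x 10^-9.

SrF2(s) ⇌ Sr^2+ + 2 F^-
Ksp = [Sr^2+][F^-]^2
Precipitation begins when Q = Ksp. With [F^-] = 0.0277 M:
1.97 x 10^-9 = (0.0277)^2 × [Sr^2+]
[Sr^2+] = (1.97 x 10^-9 / 7.673 × 10^-4) = 2.57 × 10^-6 M

[Sr^2+] ≈ 2.57e-6 M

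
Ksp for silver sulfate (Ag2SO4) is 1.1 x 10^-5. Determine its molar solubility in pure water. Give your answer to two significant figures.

Ag2SO4(s) ⇌ 2 Ag^+ + SO4^2-
Ksp = [Ag^+]^2[SO4^2-]
For each mole of Ag2SO4 that dissolves: [Ag^+] = 2s, [SO4^2-] = s.
Substituting: Ksp = (2s)^2s = 4s^3
s = (1.1 x 10^-5 / 4)^(1/3) = 1.4 x 10^-2 M

s ≈ 1.4e-2 M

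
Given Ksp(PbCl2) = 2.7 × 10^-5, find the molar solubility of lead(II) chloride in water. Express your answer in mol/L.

s = 0.019 M

PbCl2(s) ⇌ Pb^2+ + 2 Cl^-
Ksp = [Pb^2+][Cl^-]^2
With molar solubility s: [Pb^2+] = s, [Cl^-] = 2s.
So Ksp = s × (2s)^2 = 4s^3
s = (2.7 × 10^-5 / 4)^(1/3) = 1.9 × 10^-2 M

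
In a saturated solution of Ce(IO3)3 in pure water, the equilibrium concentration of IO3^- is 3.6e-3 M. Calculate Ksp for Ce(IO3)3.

Ce(IO3)3(s) ⇌ Ce^3+ + 3 IO3^-
Stoichiometry gives [Ce^3+] = (1/3)[IO3^-] = 1.20 x 10^-3 M.
Ksp = [Ce^3+][IO3^-]^3
Ksp = 1.20 × 10^-3 × (3.6 × 10^-3)^3 = 5.6 × 10^-11

Ksp ≈ 5.6 × 10^-11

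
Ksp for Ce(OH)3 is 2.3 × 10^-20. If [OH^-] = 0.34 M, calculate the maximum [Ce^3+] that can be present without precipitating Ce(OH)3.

Ce(OH)3(s) <=> Ce^3+ + 3 OH^-
Ksp = [Ce^3+][OH^-]^3
Precipitation begins when Q = Ksp. With [OH^-] = 0.34 M:
2.3 × 10^-20 = (0.34)^3 × [Ce^3+]
[Ce^3+] = (2.3 × 10^-20 / 3.93 × 10^-2) = 5.9 x 10^-19 M

[Ce^3+] ≈ 5.9e-19 M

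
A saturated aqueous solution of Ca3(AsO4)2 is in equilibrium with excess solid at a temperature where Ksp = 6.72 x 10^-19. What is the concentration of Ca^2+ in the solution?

Ca3(AsO4)2(s) ⇌ 3 Ca^2+(aq) + 2 AsO4^3-(aq)
Ksp = [Ca^2+]^3[AsO4^3-]^2
Let s = molar solubility. Then [Ca^2+] = 3s and [AsO4^3-] = 2s.
So Ksp = (3s)^3 × (2s)^2 = 108s^5
s^5 = 6.72 x 10^-19 / 108, so s = 9.095 × 10^-5 M
[Ca^2+] = 3s = 2.73 × 10^-4 M

[Ca^2+] ≈ 2.73e-4 M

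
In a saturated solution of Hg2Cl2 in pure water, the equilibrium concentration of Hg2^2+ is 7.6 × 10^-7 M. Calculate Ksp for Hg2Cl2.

Ksp ≈ 1.8 × 10^-18

Hg2Cl2(s) <=> Hg2^2+(aq) + 2 Cl^-(aq)
Stoichiometry gives [Cl^-] = (2/1)[Hg2^2+] = 1.52 × 10^-6 M.
Ksp = [Hg2^2+][Cl^-]^2
Ksp = 7.6 × 10^-7 × (1.52 × 10^-6)^2 = 1.8 × 10^-18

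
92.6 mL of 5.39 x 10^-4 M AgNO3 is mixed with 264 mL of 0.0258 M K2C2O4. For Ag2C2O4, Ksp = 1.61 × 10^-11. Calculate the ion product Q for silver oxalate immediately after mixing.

Q = 3.74 × 10^-10

Total volume = 92.6 + 264 = 356.6 mL.
[Ag^+] = 5.39 x 10^-4 × (92.6/356.6) = 1.400 x 10^-4 M
[C2O4^2-] = 2.58 x 10^-2 × (264/356.6) = 1.910 × 10^-2 M
Ag2C2O4(s) ⇌ 2 Ag^+ + C2O4^2-, so Q = [Ag^+]^2[C2O4^2-]
Q = (1.400 × 10^-4)^2(1.910 x 10^-2) = 3.74 × 10^-10
Q > Ksp, so Ag2C2O4 will precipitate.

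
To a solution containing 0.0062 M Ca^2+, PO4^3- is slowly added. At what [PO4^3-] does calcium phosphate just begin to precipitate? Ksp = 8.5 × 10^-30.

Ca3(PO4)2(s) <=> 3 Ca^2+(aq) + 2 PO4^3-(aq)
Ksp = [Ca^2+]^3[PO4^3-]^2
Precipitation begins when Q = Ksp. With [Ca^2+] = 0.0062 M:
8.5 × 10^-30 = (0.0062)^3 × [PO4^3-]^2
[PO4^3-] = (8.5 × 10^-30 / 2.38 × 10^-7)^(1/2) = 6.0 × 10^-12 M

6.0 × 10^-12 M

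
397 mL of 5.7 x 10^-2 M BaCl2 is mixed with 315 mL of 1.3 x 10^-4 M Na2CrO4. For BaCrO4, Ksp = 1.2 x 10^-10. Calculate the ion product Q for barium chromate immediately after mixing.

Total volume = 397 + 315 = 712 mL.
[Ba^2+] = 5.7 x 10^-2 × (397/712) = 3.18 × 10^-2 M
[CrO4^2-] = 1.3 × 10^-4 × (315/712) = 5.75 x 10^-5 M
BaCrO4(s) ⇌ Ba^2+ + CrO4^2-, so Q = [Ba^2+][CrO4^2-]
Q = (3.18 × 10^-2)(5.75 × 10^-5) = 1.8 × 10^-6
Q > Ksp, so BaCrO4 will precipitate.

Q = 1.8 x 10^-6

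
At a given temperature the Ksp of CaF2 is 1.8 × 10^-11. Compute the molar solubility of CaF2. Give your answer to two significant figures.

s = 1.7e-4 M

CaF2(s) ⇌ Ca^2+ + 2 F^-
Ksp = [Ca^2+][F^-]^2
With molar solubility s: [Ca^2+] = s, [F^-] = 2s.
Substituting: Ksp = s(2s)^2 = 4s^3
Solving, s = (1.8 × 10^-11/4)^(1/3) = 1.7 × 10^-4 M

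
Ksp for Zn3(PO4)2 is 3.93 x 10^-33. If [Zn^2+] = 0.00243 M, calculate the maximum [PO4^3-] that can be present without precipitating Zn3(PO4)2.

Zn3(PO4)2(s) ⇌ 3 Zn^2+(aq) + 2 PO4^3-(aq)
Ksp = [Zn^2+]^3[PO4^3-]^2
Precipitation begins when Q = Ksp. With [Zn^2+] = 0.00243 M:
3.93 x 10^-33 = (0.00243)^3 × [PO4^3-]^2
[PO4^3-] = (3.93 x 10^-33 / 1.435 × 10^-8)^(1/2) = 5.23 × 10^-13 M

[PO4^3-] = 5.23e-13 M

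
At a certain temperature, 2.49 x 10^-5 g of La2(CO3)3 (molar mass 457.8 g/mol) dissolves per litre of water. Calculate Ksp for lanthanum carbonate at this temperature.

Molar solubility s = (2.49 × 10^-5 g/L) / (457.8 g/mol) = 5.439 × 10^-8 M.
La2(CO3)3(s) <=> 2 La^3+(aq) + 3 CO3^2-(aq)
With molar solubility s: [La^3+] = 2s, [CO3^2-] = 3s.
Ksp = [La^3+]^2[CO3^2-]^3
Substituting: Ksp = (2s)^2(3s)^3 = 108s^5
With s = 5.439 × 10^-8: Ksp = 5.14 × 10^-35

5.14e-35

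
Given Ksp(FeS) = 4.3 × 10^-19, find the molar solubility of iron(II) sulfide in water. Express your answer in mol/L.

FeS(s) ⇌ Fe^2+(aq) + S^2-(aq)
Ksp = [Fe^2+][S^2-]
With molar solubility s: [Fe^2+] = s, [S^2-] = s.
Ksp = (s)(s) = s^2
s = (4.3 × 10^-19)^(1/2) = 6.6 × 10^-10 M

6.6e-10 M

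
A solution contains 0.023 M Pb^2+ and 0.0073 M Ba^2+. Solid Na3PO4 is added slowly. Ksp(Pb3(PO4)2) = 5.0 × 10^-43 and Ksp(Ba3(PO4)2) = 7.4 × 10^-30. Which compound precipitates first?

Pb3(PO4)2

Precipitation of each salt starts when its ion product equals its Ksp.
For Pb3(PO4)2: 5.0 × 10^-43 = (0.023)^3 × [PO4^3-]^2  ⇒  [PO4^3-] = 2.0 x 10^-19 M.
For Ba3(PO4)2: 7.4 × 10^-30 = (0.0073)^3 × [PO4^3-]^2  ⇒  [PO4^3-] = 4.4 x 10^-12 M.
The salt with the lower threshold [PO4^3-] precipitates first: Pb3(PO4)2.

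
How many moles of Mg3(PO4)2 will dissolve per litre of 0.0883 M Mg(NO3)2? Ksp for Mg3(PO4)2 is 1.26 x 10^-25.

s ≈ 6.76e-12 M

Mg3(PO4)2(s) ⇌ 3 Mg^2+ + 2 PO4^3-
Ksp = [Mg^2+]^3[PO4^3-]^2
Let s be the molar solubility in this solution. [Mg^2+] = 0.0883 + 3s ≈ 0.0883, [PO4^3-] = 2s (Ksp is small, so little additional dissolves).
Ksp ≈ (0.0883)^3 × (2s)^2
s = 6.76 × 10^-12 M
Check: 3s = 2.0 × 10^-11 ≪ 0.0883, so the approximation is valid.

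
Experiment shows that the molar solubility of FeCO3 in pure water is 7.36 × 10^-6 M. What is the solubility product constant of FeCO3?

Ksp = 5.42 x 10^-11

FeCO3(s) ⇌ Fe^2+ + CO3^2-
If s mol/L of FeCO3 dissolves, [Fe^2+] = s and [CO3^2-] = s.
Ksp = [Fe^2+][CO3^2-]
Ksp = s × s = s^2
Ksp = (7.36 x 10^-6)^2 = 5.42 x 10^-11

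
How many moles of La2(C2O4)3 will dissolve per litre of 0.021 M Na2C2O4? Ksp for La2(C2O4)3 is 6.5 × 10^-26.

4.2e-11 M

La2(C2O4)3(s) <=> 2 La^3+(aq) + 3 C2O4^2-(aq)
Ksp = [La^3+]^2[C2O4^2-]^3
Let s = moles of La2(C2O4)3 that dissolve per litre. [La^3+] = 2s, [C2O4^2-] = 0.021 + 3s ≈ 0.021 (since C2O4^2- from Na2C2O4 dominates).
Ksp ≈ (2s)^2 × (0.021)^3
s = 4.2 x 10^-11 M
Check: 3s = 1.3 × 10^-10 ≪ 0.021, so the approximation is valid.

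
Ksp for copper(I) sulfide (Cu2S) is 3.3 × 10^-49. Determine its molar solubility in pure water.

Cu2S(s) <=> 2 Cu^+(aq) + S^2-(aq)
Ksp = [Cu^+]^2[S^2-]
With molar solubility s: [Cu^+] = 2s, [S^2-] = s.
Substituting: Ksp = (2s)^2s = 4s^3
Solving, s = (3.3 × 10^-49/4)^(1/3) = 4.4 x 10^-17 M

4.4e-17 M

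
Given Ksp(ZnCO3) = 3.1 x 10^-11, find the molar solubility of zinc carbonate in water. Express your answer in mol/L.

s = 5.6 x 10^-6 M

ZnCO3(s) ⇌ Zn^2+ + CO3^2-
Ksp = [Zn^2+][CO3^2-]
If s mol/L of ZnCO3 dissolves, [Zn^2+] = s and [CO3^2-] = s.
Ksp = s^2
s = (3.1 x 10^-11)^(1/2) = 5.6 × 10^-6 M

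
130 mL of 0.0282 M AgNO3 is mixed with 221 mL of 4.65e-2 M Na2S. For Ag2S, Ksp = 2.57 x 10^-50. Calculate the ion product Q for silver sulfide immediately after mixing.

Q ≈ 3.19e-6

Total volume = 130 + 221 = 351 mL.
[Ag^+] = 2.82 x 10^-2 × (130/351) = 1.044 × 10^-2 M
[S^2-] = 4.65 x 10^-2 × (221/351) = 2.928 x 10^-2 M
Ag2S(s) <=> 2 Ag^+ + S^2-, so Q = [Ag^+]^2[S^2-]
Q = (1.044 × 10^-2)^2(2.928 x 10^-2) = 3.19 × 10^-6
Q > Ksp, so Ag2S will precipitate.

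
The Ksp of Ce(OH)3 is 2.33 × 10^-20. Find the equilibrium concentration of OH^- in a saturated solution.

Ce(OH)3(s) <=> Ce^3+ + 3 OH^-
Ksp = [Ce^3+][OH^-]^3
With molar solubility s: [Ce^3+] = s, [OH^-] = 3s.
Substituting: Ksp = s(3s)^3 = 27s^4
Solving, s = (2.33 × 10^-20/27)^(1/4) = 5.420 x 10^-6 M
[OH^-] = 3s = 1.63 × 10^-5 M

[OH^-] ≈ 1.63 x 10^-5 M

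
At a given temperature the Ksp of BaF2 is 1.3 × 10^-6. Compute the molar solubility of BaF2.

6.9 × 10^-3 M

BaF2(s) <=> Ba^2+(aq) + 2 F^-(aq)
Ksp = [Ba^2+][F^-]^2
For each mole of BaF2 that dissolves: [Ba^2+] = s, [F^-] = 2s.
So Ksp = s × (2s)^2 = 4s^3
s = (1.3 × 10^-6 / 4)^(1/3) = 6.9 x 10^-3 M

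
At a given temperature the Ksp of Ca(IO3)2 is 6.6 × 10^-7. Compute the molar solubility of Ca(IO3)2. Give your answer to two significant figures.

Ca(IO3)2(s) ⇌ Ca^2+(aq) + 2 IO3^-(aq)
Ksp = [Ca^2+][IO3^-]^2
Let s = molar solubility. Then [Ca^2+] = s and [IO3^-] = 2s.
Substituting: Ksp = s(2s)^2 = 4s^3
s = (6.6 × 10^-7 / 4)^(1/3) = 5.5 x 10^-3 M

s ≈ 5.5e-3 M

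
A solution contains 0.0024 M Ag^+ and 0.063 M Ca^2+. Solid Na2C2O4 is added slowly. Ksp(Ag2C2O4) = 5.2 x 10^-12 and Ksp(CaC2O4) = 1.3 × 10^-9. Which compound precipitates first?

Precipitation of each salt starts when its ion product equals its Ksp.
For Ag2C2O4: 5.2 x 10^-12 = (0.0024)^2 × [C2O4^2-]  ⇒  [C2O4^2-] = 9.0 x 10^-7 M.
For CaC2O4: 1.3 × 10^-9 = 0.063 × [C2O4^2-]  ⇒  [C2O4^2-] = 2.1 × 10^-8 M.
The salt with the lower threshold [C2O4^2-] precipitates first: CaC2O4.

CaC2O4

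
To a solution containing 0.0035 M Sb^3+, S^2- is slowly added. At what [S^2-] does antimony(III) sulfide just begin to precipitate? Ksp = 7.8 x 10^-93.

Sb2S3(s) <=> 2 Sb^3+ + 3 S^2-
Ksp = [Sb^3+]^2[S^2-]^3
Precipitation begins when Q = Ksp. With [Sb^3+] = 0.0035 M:
7.8 x 10^-93 = (0.0035)^2 × [S^2-]^3
[S^2-] = (7.8 x 10^-93 / 1.23 x 10^-5)^(1/3) = 8.6 × 10^-30 M

[S^2-] = 8.6e-30 M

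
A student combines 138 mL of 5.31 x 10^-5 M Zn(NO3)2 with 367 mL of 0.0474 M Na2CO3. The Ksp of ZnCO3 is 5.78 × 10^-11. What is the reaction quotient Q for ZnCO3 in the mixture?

Total volume = 138 + 367 = 505 mL.
[Zn^2+] = 5.31 × 10^-5 × (138/505) = 1.451 x 10^-5 M
[CO3^2-] = 4.74 × 10^-2 × (367/505) = 3.445 × 10^-2 M
ZnCO3(s) ⇌ Zn^2+(aq) + CO3^2-(aq), so Q = [Zn^2+][CO3^2-]
Q = (1.451 × 10^-5)(3.445 × 10^-2) = 5.00 × 10^-7
Q > Ksp, so ZnCO3 will precipitate.

Q = 5.00e-7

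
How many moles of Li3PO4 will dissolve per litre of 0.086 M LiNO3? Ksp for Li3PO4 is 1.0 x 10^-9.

Li3PO4(s) <=> 3 Li^+(aq) + PO4^3-(aq)
Ksp = [Li^+]^3[PO4^3-]
Let s = moles of Li3PO4 that dissolve per litre. [Li^+] = 0.086 + 3s ≈ 0.086, [PO4^3-] = s (since Li^+ from LiNO3 dominates).
Ksp ≈ (0.086)^3 × s
s = 1.6 x 10^-6 M
Check: 3s = 4.7 × 10^-6 ≪ 0.086, so the approximation is valid.

s ≈ 1.6e-6 M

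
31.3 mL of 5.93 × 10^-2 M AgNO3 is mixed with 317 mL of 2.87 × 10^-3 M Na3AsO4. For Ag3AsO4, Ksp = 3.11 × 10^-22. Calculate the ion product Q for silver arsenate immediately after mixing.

Total volume = 31.3 + 317 = 348.3 mL.
[Ag^+] = 5.93 × 10^-2 × (31.3/348.3) = 5.329 × 10^-3 M
[AsO4^3-] = 2.87 × 10^-3 × (317/348.3) = 2.612 x 10^-3 M
Ag3AsO4(s) ⇌ 3 Ag^+(aq) + AsO4^3-(aq), so Q = [Ag^+]^3[AsO4^3-]
Q = (5.329 × 10^-3)^3(2.612 × 10^-3) = 3.95 x 10^-10
Q > Ksp, so Ag3AsO4 will precipitate.

3.95 x 10^-10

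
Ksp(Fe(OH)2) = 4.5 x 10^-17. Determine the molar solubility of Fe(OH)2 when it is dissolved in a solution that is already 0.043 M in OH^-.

Fe(OH)2(s) ⇌ Fe^2+(aq) + 2 OH^-(aq)
Ksp = [Fe^2+][OH^-]^2
Let s be the molar solubility in this solution. [Fe^2+] = s, [OH^-] = 0.043 + 2s ≈ 0.043 (Ksp is small, so little additional dissolves).
Ksp ≈ s × (0.043)^2
s = 2.4 x 10^-14 M
Check: 2s = 4.9 × 10^-14 ≪ 0.043, so the approximation is valid.

2.4 × 10^-14 M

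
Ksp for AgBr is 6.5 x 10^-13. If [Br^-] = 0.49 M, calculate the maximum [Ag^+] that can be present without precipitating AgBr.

[Ag^+] = 1.3 × 10^-12 M

AgBr(s) ⇌ Ag^+(aq) + Br^-(aq)
Ksp = [Ag^+][Br^-]
Precipitation begins when Q = Ksp. With [Br^-] = 0.49 M:
6.5 x 10^-13 = (0.49) × [Ag^+]
[Ag^+] = (6.5 x 10^-13 / 4.9 × 10^-1) = 1.3 × 10^-12 M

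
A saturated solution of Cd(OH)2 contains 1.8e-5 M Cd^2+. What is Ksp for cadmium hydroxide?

Cd(OH)2(s) ⇌ Cd^2+ + 2 OH^-
Stoichiometry gives [OH^-] = (2/1)[Cd^2+] = 3.60 × 10^-5 M.
Ksp = [Cd^2+][OH^-]^2
Ksp = 1.8 × 10^-5 × (3.60 × 10^-5)^2 = 2.3 x 10^-14

Ksp ≈ 2.3e-14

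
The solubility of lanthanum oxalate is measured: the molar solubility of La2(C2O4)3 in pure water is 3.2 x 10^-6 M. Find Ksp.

3.6e-26

La2(C2O4)3(s) ⇌ 2 La^3+ + 3 C2O4^2-
With molar solubility s: [La^3+] = 2s, [C2O4^2-] = 3s.
Ksp = [La^3+]^2[C2O4^2-]^3
So Ksp = (2s)^2 × (3s)^3 = 108s^5
Ksp = 108 × (3.2 × 10^-6)^5 = 3.6 x 10^-26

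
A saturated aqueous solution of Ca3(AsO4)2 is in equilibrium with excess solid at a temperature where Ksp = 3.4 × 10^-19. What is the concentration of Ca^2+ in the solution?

Ca3(AsO4)2(s) ⇌ 3 Ca^2+ + 2 AsO4^3-
Ksp = [Ca^2+]^3[AsO4^3-]^2
With molar solubility s: [Ca^2+] = 3s, [AsO4^3-] = 2s.
Ksp = (3s)^3(2s)^2 = 108s^5
s = (3.4 × 10^-19 / 108)^(1/5) = 7.94 x 10^-5 M
[Ca^2+] = 3s = 2.4 x 10^-4 M

[Ca^2+] ≈ 2.4e-4 M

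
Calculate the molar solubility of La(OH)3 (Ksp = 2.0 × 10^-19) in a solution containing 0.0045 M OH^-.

s ≈ 2.2e-12 M

La(OH)3(s) ⇌ La^3+ + 3 OH^-
Ksp = [La^3+][OH^-]^3
Let s = moles of La(OH)3 that dissolve per litre. [La^3+] = s, [OH^-] = 0.0045 + 3s ≈ 0.0045 (since the OH^- already present dominates).
Ksp ≈ s × (0.0045)^3
s = 2.2 x 10^-12 M
Check: 3s = 6.6 × 10^-12 ≪ 0.0045, so the approximation is valid.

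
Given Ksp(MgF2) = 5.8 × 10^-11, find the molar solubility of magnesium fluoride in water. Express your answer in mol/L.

2.4 × 10^-4 M

MgF2(s) ⇌ Mg^2+ + 2 F^-
Ksp = [Mg^2+][F^-]^2
Let s = molar solubility. Then [Mg^2+] = s and [F^-] = 2s.
Ksp = s(2s)^2 = 4s^3
s = (5.8 × 10^-11 / 4)^(1/3) = 2.4 × 10^-4 M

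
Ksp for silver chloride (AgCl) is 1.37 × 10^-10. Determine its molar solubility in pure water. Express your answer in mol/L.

s ≈ 1.17 × 10^-5 M

AgCl(s) ⇌ Ag^+ + Cl^-
Ksp = [Ag^+][Cl^-]
For each mole of AgCl that dissolves: [Ag^+] = s, [Cl^-] = s.
Ksp = s^2
s = √(1.37 × 10^-10) = 1.17 x 10^-5 M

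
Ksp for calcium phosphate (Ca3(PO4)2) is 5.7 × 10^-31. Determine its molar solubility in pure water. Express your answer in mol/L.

Ca3(PO4)2(s) ⇌ 3 Ca^2+ + 2 PO4^3-
Ksp = [Ca^2+]^3[PO4^3-]^2
Let s = molar solubility. Then [Ca^2+] = 3s and [PO4^3-] = 2s.
Ksp = (3s)^3(2s)^2 = 108s^5
s^5 = 5.7 × 10^-31 / 108, so s = 3.5 × 10^-7 M

s = 3.5e-7 M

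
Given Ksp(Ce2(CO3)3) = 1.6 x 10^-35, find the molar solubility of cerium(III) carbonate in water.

s ≈ 4.3 × 10^-8 M

Ce2(CO3)3(s) ⇌ 2 Ce^3+ + 3 CO3^2-
Ksp = [Ce^3+]^2[CO3^2-]^3
Let s = molar solubility. Then [Ce^3+] = 2s and [CO3^2-] = 3s.
Substituting: Ksp = (2s)^2(3s)^3 = 108s^5
Solving, s = (1.6 x 10^-35/108)^(1/5) = 4.3 x 10^-8 M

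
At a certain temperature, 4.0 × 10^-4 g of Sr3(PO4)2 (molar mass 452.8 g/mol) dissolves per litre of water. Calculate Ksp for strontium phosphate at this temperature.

5.8e-29

Molar solubility s = (4.0 x 10^-4 g/L) / (452.8 g/mol) = 8.83 × 10^-7 M.
Sr3(PO4)2(s) ⇌ 3 Sr^2+(aq) + 2 PO4^3-(aq)
With molar solubility s: [Sr^2+] = 3s, [PO4^3-] = 2s.
Ksp = [Sr^2+]^3[PO4^3-]^2
Substituting: Ksp = (3s)^3(2s)^2 = 108s^5
Ksp = 108 × (8.83 x 10^-7)^5 = 5.8 × 10^-29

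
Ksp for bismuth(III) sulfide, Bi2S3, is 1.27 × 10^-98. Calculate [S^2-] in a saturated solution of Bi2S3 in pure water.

Bi2S3(s) ⇌ 2 Bi^3+ + 3 S^2-
Ksp = [Bi^3+]^2[S^2-]^3
Let s = molar solubility. Then [Bi^3+] = 2s and [S^2-] = 3s.
So Ksp = (2s)^2 × (3s)^3 = 108s^5
Solving, s = (1.27 × 10^-98/108)^(1/5) = 1.033 × 10^-20 M
[S^2-] = 3s = 3.10 x 10^-20 M

[S^2-] = 3.10 × 10^-20 M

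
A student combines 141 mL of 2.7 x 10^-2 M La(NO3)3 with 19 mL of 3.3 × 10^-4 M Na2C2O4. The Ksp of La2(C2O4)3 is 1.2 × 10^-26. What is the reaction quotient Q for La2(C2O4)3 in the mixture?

Q = 3.4 × 10^-17

Total volume = 141 + 19 = 160 mL.
[La^3+] = 2.7 × 10^-2 × (141/160) = 2.38 x 10^-2 M
[C2O4^2-] = 3.3 x 10^-4 × (19/160) = 3.92 × 10^-5 M
La2(C2O4)3(s) <=> 2 La^3+ + 3 C2O4^2-, so Q = [La^3+]^2[C2O4^2-]^3
Q = (2.38 × 10^-2)^2(3.92 × 10^-5)^3 = 3.4 x 10^-17
Q > Ksp, so La2(C2O4)3 will precipitate.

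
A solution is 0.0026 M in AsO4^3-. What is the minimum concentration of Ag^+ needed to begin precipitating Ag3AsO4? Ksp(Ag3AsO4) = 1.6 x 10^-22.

Ag3AsO4(s) ⇌ 3 Ag^+ + AsO4^3-
Ksp = [Ag^+]^3[AsO4^3-]
Precipitation begins when Q = Ksp. With [AsO4^3-] = 0.0026 M:
1.6 x 10^-22 = (0.0026) × [Ag^+]^3
[Ag^+] = (1.6 x 10^-22 / 2.6 × 10^-3)^(1/3) = 3.9 × 10^-7 M

3.9e-7 M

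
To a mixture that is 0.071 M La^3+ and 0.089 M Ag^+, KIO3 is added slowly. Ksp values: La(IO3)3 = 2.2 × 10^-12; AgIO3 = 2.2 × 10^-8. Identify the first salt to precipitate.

Each salt begins to precipitate when Q = Ksp, i.e. when [IO3^-] reaches its threshold.
For La(IO3)3: 2.2 × 10^-12 = 0.071 × [IO3^-]^3  ⇒  [IO3^-] = 3.1 × 10^-4 M.
For AgIO3: 2.2 × 10^-8 = 0.089 × [IO3^-]  ⇒  [IO3^-] = 2.5 x 10^-7 M.
The salt with the lower threshold [IO3^-] precipitates first: AgIO3.

AgIO3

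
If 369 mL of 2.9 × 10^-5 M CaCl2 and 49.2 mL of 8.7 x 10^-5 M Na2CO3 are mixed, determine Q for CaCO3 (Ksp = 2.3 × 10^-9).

Q ≈ 2.6 × 10^-10

Total volume = 369 + 49.2 = 418.2 mL.
[Ca^2+] = 2.9 × 10^-5 × (369/418.2) = 2.56 x 10^-5 M
[CO3^2-] = 8.7 × 10^-5 × (49.2/418.2) = 1.02 × 10^-5 M
CaCO3(s) <=> Ca^2+(aq) + CO3^2-(aq), so Q = [Ca^2+][CO3^2-]
Q = (2.56 × 10^-5)(1.02 × 10^-5) = 2.6 x 10^-10
Q < Ksp, so no precipitate of CaCO3 forms.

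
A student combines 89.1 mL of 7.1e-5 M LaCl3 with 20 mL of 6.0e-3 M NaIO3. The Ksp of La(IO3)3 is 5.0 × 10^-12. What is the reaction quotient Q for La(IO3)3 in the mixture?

Total volume = 89.1 + 20 = 109.1 mL.
[La^3+] = 7.1 × 10^-5 × (89.1/109.1) = 5.80 × 10^-5 M
[IO3^-] = 6.0 × 10^-3 × (20/109.1) = 1.10 × 10^-3 M
La(IO3)3(s) ⇌ La^3+ + 3 IO3^-, so Q = [La^3+][IO3^-]^3
Q = (5.80 × 10^-5)(1.10 x 10^-3)^3 = 7.7 × 10^-14
Q < Ksp, so no precipitate of La(IO3)3 forms.

Q ≈ 7.7e-14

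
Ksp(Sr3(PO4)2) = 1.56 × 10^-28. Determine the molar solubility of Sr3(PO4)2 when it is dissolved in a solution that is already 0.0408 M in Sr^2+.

Sr3(PO4)2(s) ⇌ 3 Sr^2+ + 2 PO4^3-
Ksp = [Sr^2+]^3[PO4^3-]^2
Let s be the molar solubility in this solution. [Sr^2+] = 0.0408 + 3s ≈ 0.0408, [PO4^3-] = 2s (since the Sr^2+ already present dominates).
Ksp ≈ (0.0408)^3 × (2s)^2
s = 7.58 × 10^-13 M
Check: 3s = 2.3 x 10^-12 ≪ 0.0408, so the approximation is valid.

s = 7.58 x 10^-13 M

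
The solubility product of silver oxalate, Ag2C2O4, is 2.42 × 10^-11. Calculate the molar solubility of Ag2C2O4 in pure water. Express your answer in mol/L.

s = 1.82 x 10^-4 M

Ag2C2O4(s) <=> 2 Ag^+ + C2O4^2-
Ksp = [Ag^+]^2[C2O4^2-]
If s mol/L of Ag2C2O4 dissolves, [Ag^+] = 2s and [C2O4^2-] = s.
So Ksp = (2s)^2 × s = 4s^3
s = (2.42 × 10^-11 / 4)^(1/3) = 1.82 × 10^-4 M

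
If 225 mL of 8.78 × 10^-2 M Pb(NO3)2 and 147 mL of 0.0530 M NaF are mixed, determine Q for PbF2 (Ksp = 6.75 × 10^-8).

Q = 2.33 x 10^-5

Total volume = 225 + 147 = 372 mL.
[Pb^2+] = 8.78 x 10^-2 × (225/372) = 5.310 × 10^-2 M
[F^-] = 5.30 × 10^-2 × (147/372) = 2.094 × 10^-2 M
PbF2(s) <=> Pb^2+(aq) + 2 F^-(aq), so Q = [Pb^2+][F^-]^2
Q = (5.310 × 10^-2)(2.094 × 10^-2)^2 = 2.33 x 10^-5
Q > Ksp, so PbF2 will precipitate.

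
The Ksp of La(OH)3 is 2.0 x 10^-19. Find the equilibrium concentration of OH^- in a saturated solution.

[OH^-] = 2.8 × 10^-5 M

La(OH)3(s) ⇌ La^3+(aq) + 3 OH^-(aq)
Ksp = [La^3+][OH^-]^3
For each mole of La(OH)3 that dissolves: [La^3+] = s, [OH^-] = 3s.
So Ksp = s × (3s)^3 = 27s^4
Solving, s = (2.0 x 10^-19/27)^(1/4) = 9.28 × 10^-6 M
[OH^-] = 3s = 2.8 x 10^-5 M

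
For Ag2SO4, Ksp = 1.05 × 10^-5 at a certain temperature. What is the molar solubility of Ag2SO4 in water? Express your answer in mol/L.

Ag2SO4(s) ⇌ 2 Ag^+(aq) + SO4^2-(aq)
Ksp = [Ag^+]^2[SO4^2-]
Let s = molar solubility. Then [Ag^+] = 2s and [SO4^2-] = s.
So Ksp = (2s)^2 × s = 4s^3
s^3 = 1.05 × 10^-5 / 4, so s = 1.38 × 10^-2 M

1.38 x 10^-2 M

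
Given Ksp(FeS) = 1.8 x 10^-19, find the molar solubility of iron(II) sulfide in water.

FeS(s) ⇌ Fe^2+ + S^2-
Ksp = [Fe^2+][S^2-]
Let s = molar solubility. Then [Fe^2+] = s and [S^2-] = s.
Ksp = s × s = s^2
s = (1.8 x 10^-19)^(1/2) = 4.2 × 10^-10 M

4.2e-10 M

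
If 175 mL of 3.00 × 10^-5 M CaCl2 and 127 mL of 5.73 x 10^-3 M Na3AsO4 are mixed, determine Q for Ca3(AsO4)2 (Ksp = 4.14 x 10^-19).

Q ≈ 3.05 × 10^-20

Total volume = 175 + 127 = 302 mL.
[Ca^2+] = 3.00 x 10^-5 × (175/302) = 1.738 x 10^-5 M
[AsO4^3-] = 5.73 x 10^-3 × (127/302) = 2.410 × 10^-3 M
Ca3(AsO4)2(s) <=> 3 Ca^2+ + 2 AsO4^3-, so Q = [Ca^2+]^3[AsO4^3-]^2
Q = (1.738 × 10^-5)^3(2.410 × 10^-3)^2 = 3.05 x 10^-20
Q < Ksp, so no precipitate of Ca3(AsO4)2 forms.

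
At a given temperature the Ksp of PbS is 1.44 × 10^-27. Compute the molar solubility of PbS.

3.79 × 10^-14 M

PbS(s) ⇌ Pb^2+ + S^2-
Ksp = [Pb^2+][S^2-]
If s mol/L of PbS dissolves, [Pb^2+] = s and [S^2-] = s.
Ksp = (s)(s) = s^2
s = (1.44 × 10^-27)^(1/2) = 3.79 × 10^-14 M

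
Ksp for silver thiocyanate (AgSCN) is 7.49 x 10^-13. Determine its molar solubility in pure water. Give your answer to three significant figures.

AgSCN(s) ⇌ Ag^+(aq) + SCN^-(aq)
Ksp = [Ag^+][SCN^-]
If s mol/L of AgSCN dissolves, [Ag^+] = s and [SCN^-] = s.
Ksp = s × s = s^2
s = √(7.49 x 10^-13) = 8.65 x 10^-7 M

s = 8.65 × 10^-7 M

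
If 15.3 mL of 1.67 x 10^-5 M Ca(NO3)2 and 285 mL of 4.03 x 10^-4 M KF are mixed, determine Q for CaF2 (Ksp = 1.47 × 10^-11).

Total volume = 15.3 + 285 = 300.3 mL.
[Ca^2+] = 1.67 × 10^-5 × (15.3/300.3) = 8.508 x 10^-7 M
[F^-] = 4.03 × 10^-4 × (285/300.3) = 3.825 x 10^-4 M
CaF2(s) ⇌ Ca^2+(aq) + 2 F^-(aq), so Q = [Ca^2+][F^-]^2
Q = (8.508 × 10^-7)(3.825 x 10^-4)^2 = 1.24 x 10^-13
Q < Ksp, so no precipitate of CaF2 forms.

1.24 × 10^-13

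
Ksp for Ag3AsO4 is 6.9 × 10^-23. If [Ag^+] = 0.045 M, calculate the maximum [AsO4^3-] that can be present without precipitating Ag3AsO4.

Ag3AsO4(s) ⇌ 3 Ag^+(aq) + AsO4^3-(aq)
Ksp = [Ag^+]^3[AsO4^3-]
Precipitation begins when Q = Ksp. With [Ag^+] = 0.045 M:
6.9 × 10^-23 = (0.045)^3 × [AsO4^3-]
[AsO4^3-] = (6.9 × 10^-23 / 9.11 × 10^-5) = 7.6 x 10^-19 M

[AsO4^3-] = 7.6e-19 M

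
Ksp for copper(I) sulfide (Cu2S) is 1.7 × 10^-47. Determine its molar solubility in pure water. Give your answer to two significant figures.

s = 1.6 × 10^-16 M

Cu2S(s) ⇌ 2 Cu^+(aq) + S^2-(aq)
Ksp = [Cu^+]^2[S^2-]
If s mol/L of Cu2S dissolves, [Cu^+] = 2s and [S^2-] = s.
Ksp = (2s)^2s = 4s^3
s = (1.7 × 10^-47 / 4)^(1/3) = 1.6 × 10^-16 M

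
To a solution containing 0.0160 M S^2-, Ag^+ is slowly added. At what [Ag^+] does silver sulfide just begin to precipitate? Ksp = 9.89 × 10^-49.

[Ag^+] = 7.86 × 10^-24 M

Ag2S(s) ⇌ 2 Ag^+ + S^2-
Ksp = [Ag^+]^2[S^2-]
Precipitation begins when Q = Ksp. With [S^2-] = 0.0160 M:
9.89 × 10^-49 = (0.0160) × [Ag^+]^2
[Ag^+] = (9.89 × 10^-49 / 1.60 × 10^-2)^(1/2) = 7.86 × 10^-24 M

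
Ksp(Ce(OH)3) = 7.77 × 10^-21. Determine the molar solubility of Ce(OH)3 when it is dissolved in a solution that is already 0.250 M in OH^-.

4.97 x 10^-19 M

Ce(OH)3(s) ⇌ Ce^3+ + 3 OH^-
Ksp = [Ce^3+][OH^-]^3
If s mol/L dissolves here, [Ce^3+] = s, [OH^-] = 0.250 + 3s ≈ 0.250 (Ksp is small, so little additional dissolves).
Ksp ≈ s × (0.250)^3
s = 4.97 x 10^-19 M
Check: 3s = 1.5 x 10^-18 ≪ 0.250, so the approximation is valid.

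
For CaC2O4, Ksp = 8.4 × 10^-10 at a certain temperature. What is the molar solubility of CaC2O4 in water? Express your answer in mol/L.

2.9 × 10^-5 M

CaC2O4(s) <=> Ca^2+(aq) + C2O4^2-(aq)
Ksp = [Ca^2+][C2O4^2-]
With molar solubility s: [Ca^2+] = s, [C2O4^2-] = s.
Ksp = s × s = s^2
s = √(8.4 × 10^-10) = 2.9 x 10^-5 M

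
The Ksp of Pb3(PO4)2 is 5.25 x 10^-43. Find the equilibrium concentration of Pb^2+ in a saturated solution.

Pb3(PO4)2(s) ⇌ 3 Pb^2+(aq) + 2 PO4^3-(aq)
Ksp = [Pb^2+]^3[PO4^3-]^2
If s mol/L of Pb3(PO4)2 dissolves, [Pb^2+] = 3s and [PO4^3-] = 2s.
So Ksp = (3s)^3 × (2s)^2 = 108s^5
s^5 = 5.25 x 10^-43 / 108, so s = 1.372 × 10^-9 M
[Pb^2+] = 3s = 4.12 × 10^-9 M

4.12 x 10^-9 M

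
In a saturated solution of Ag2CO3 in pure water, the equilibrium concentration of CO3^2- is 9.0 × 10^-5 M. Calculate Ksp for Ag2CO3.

2.9 × 10^-12

Ag2CO3(s) <=> 2 Ag^+(aq) + CO3^2-(aq)
Stoichiometry gives [Ag^+] = (2/1)[CO3^2-] = 1.80 × 10^-4 M.
Ksp = [Ag^+]^2[CO3^2-]
Ksp = (1.80 × 10^-4)^2 × 9.0 × 10^-5 = 2.9 × 10^-12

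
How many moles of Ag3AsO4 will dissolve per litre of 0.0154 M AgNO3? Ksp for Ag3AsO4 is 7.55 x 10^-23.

Ag3AsO4(s) <=> 3 Ag^+ + AsO4^3-
Ksp = [Ag^+]^3[AsO4^3-]
Let s = moles of Ag3AsO4 that dissolve per litre. [Ag^+] = 0.0154 + 3s ≈ 0.0154, [AsO4^3-] = s (common-ion effect: Ag^+ is already 0.0154 M).
Ksp ≈ (0.0154)^3 × s
s = 2.07 × 10^-17 M
Check: 3s = 6.2 × 10^-17 ≪ 0.0154, so the approximation is valid.

s ≈ 2.07e-17 M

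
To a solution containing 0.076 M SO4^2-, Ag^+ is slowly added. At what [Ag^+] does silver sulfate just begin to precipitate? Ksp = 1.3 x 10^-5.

Ag2SO4(s) <=> 2 Ag^+ + SO4^2-
Ksp = [Ag^+]^2[SO4^2-]
Precipitation begins when Q = Ksp. With [SO4^2-] = 0.076 M:
1.3 x 10^-5 = (0.076) × [Ag^+]^2
[Ag^+] = (1.3 x 10^-5 / 7.6 × 10^-2)^(1/2) = 1.3 × 10^-2 M

[Ag^+] ≈ 1.3 x 10^-2 M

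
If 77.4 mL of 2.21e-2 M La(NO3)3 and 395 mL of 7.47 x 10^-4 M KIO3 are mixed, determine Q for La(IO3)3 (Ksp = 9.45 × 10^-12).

Total volume = 77.4 + 395 = 472.4 mL.
[La^3+] = 2.21 × 10^-2 × (77.4/472.4) = 3.621 × 10^-3 M
[IO3^-] = 7.47 x 10^-4 × (395/472.4) = 6.246 × 10^-4 M
La(IO3)3(s) ⇌ La^3+ + 3 IO3^-, so Q = [La^3+][IO3^-]^3
Q = (3.621 × 10^-3)(6.246 x 10^-4)^3 = 8.82 x 10^-13
Q < Ksp, so no precipitate of La(IO3)3 forms.

Q ≈ 8.82e-13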